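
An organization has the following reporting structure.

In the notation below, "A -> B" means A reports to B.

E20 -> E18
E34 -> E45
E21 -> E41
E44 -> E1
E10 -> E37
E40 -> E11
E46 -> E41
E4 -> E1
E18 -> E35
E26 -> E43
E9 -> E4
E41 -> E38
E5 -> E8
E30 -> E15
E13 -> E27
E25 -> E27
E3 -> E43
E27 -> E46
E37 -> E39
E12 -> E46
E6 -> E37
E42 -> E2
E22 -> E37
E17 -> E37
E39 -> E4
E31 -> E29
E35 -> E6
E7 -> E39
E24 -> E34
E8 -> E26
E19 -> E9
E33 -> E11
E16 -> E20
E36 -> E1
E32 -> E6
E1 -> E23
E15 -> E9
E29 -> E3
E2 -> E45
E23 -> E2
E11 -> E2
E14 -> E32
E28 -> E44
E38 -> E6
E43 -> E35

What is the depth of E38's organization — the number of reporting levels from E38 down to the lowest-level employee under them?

The longest chain under E38 runs E38 → E41 → E46 → E27 → E13, which is 4 levels below E38.

4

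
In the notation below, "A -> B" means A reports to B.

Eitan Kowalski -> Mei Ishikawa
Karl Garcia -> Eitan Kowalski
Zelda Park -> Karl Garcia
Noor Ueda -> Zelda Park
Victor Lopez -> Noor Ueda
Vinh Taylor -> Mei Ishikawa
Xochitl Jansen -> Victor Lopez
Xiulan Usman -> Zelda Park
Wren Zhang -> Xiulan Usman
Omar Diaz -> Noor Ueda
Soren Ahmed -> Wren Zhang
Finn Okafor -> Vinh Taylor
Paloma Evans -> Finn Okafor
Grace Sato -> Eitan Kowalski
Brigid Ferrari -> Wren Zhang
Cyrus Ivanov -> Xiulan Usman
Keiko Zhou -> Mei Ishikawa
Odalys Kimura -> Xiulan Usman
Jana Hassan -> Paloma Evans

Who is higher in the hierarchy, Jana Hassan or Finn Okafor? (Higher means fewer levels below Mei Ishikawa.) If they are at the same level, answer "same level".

Finn Okafor

Jana Hassan is 4 levels below Mei Ishikawa; Finn Okafor is 2. Finn Okafor is higher.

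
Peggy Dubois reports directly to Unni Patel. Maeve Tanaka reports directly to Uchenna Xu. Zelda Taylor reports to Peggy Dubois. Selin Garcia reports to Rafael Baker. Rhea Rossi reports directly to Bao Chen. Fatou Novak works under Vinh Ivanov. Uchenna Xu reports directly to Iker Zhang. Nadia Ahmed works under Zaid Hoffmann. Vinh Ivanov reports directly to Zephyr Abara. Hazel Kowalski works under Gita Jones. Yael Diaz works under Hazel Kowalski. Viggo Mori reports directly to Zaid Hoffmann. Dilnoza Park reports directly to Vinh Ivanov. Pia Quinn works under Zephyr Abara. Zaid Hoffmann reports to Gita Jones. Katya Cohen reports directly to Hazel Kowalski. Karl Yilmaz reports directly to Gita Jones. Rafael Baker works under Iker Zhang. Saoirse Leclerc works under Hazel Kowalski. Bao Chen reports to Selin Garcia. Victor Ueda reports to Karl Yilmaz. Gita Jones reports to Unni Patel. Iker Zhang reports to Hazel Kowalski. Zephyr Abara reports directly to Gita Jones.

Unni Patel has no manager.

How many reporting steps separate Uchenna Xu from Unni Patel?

4

Chain from Uchenna Xu up to Unni Patel: Uchenna Xu → Iker Zhang → Hazel Kowalski → Gita Jones → Unni Patel. That is 4 steps up, so Uchenna Xu is 4 levels below Unni Patel.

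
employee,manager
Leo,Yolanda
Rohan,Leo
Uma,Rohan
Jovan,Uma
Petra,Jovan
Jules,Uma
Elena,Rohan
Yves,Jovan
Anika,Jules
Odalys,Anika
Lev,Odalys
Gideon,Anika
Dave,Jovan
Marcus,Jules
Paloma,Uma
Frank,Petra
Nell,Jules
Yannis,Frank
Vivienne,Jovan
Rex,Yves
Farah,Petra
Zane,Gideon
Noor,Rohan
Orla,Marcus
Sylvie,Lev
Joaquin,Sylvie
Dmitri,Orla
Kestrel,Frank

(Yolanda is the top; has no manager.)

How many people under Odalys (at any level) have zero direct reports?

1

The only person in Odalys's organization with no one reporting to them is Joaquin. That is 1.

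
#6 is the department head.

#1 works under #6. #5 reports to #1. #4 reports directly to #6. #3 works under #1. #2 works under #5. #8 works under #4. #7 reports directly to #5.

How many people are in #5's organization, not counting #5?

2

#5 directly manages #2, #7. #2 has no reports. #7 has no reports. So #5's organization is 2 direct reports plus everyone under them: 1 + 1 = 2.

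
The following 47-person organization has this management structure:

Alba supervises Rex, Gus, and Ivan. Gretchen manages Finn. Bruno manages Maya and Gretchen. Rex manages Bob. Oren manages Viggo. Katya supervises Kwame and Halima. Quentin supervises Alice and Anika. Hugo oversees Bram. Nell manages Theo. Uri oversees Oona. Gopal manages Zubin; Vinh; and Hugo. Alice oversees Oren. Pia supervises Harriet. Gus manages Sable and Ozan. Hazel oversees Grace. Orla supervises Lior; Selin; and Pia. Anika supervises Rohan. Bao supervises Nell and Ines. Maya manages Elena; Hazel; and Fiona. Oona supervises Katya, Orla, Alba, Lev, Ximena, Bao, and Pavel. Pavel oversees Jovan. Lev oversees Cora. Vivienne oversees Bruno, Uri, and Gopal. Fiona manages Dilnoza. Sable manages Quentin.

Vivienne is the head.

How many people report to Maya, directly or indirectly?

Maya directly manages Hazel, Elena, Fiona. Under Hazel: Grace (1). Elena has no reports. Under Fiona: Dilnoza (1). So Maya's organization is 3 direct reports plus everyone under them: 2 + 1 + 2 = 5.

5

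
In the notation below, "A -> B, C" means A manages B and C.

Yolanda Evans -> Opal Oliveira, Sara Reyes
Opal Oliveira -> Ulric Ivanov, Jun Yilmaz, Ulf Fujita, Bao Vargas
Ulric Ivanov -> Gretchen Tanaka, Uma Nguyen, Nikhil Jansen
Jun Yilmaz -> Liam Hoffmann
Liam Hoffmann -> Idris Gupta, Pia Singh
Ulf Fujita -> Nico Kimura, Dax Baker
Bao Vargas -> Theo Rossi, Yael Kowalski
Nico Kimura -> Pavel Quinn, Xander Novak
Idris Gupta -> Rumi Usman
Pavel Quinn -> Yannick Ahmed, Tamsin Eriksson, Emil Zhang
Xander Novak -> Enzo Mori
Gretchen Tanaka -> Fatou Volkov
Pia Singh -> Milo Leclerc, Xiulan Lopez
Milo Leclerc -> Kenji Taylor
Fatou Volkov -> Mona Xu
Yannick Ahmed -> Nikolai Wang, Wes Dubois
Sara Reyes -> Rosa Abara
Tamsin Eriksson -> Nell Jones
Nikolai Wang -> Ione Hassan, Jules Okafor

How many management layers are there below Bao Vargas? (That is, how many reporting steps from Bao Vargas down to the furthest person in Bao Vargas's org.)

The longest chain under Bao Vargas runs Bao Vargas → Yael Kowalski, which is 1 level below Bao Vargas.

1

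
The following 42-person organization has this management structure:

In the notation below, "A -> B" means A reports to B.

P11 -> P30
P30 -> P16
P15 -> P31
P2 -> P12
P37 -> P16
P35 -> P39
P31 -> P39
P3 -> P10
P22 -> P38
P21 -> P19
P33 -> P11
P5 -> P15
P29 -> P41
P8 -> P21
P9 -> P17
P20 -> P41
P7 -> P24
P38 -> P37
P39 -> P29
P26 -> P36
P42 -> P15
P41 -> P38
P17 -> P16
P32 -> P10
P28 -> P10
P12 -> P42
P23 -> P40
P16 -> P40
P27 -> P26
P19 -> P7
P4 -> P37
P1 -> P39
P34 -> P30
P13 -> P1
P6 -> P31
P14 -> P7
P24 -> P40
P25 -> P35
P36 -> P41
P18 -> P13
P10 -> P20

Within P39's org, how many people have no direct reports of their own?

The people in P39's organization with no one reporting to them are P18, P6, P2, P5, P25. That is 5.

5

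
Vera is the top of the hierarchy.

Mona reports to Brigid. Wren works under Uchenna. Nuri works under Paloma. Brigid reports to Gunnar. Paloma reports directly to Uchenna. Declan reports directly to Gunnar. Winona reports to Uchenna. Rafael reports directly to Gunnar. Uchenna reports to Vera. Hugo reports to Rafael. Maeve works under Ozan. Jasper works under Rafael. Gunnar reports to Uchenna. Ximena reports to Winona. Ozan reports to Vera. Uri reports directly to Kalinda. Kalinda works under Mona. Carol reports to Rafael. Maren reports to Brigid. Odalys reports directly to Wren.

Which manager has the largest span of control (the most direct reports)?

Uchenna

Direct-report counts: Vera has 2; Ozan has 1; Uchenna has 4; Wren has 1; Paloma has 1; Gunnar has 3; Brigid has 2; Mona has 1; Kalinda has 1; Rafael has 3; Winona has 1. The largest is 4, held by Uchenna.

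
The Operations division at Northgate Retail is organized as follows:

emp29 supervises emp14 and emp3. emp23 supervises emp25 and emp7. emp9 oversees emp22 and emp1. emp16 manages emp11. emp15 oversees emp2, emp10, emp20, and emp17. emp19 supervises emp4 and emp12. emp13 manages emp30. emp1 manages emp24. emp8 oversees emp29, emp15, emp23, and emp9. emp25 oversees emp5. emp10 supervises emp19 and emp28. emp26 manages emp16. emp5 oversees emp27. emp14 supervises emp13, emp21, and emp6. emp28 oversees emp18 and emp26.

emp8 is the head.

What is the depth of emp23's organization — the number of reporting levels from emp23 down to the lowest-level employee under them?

3

The longest chain under emp23 runs emp23 → emp25 → emp5 → emp27, which is 3 levels below emp23.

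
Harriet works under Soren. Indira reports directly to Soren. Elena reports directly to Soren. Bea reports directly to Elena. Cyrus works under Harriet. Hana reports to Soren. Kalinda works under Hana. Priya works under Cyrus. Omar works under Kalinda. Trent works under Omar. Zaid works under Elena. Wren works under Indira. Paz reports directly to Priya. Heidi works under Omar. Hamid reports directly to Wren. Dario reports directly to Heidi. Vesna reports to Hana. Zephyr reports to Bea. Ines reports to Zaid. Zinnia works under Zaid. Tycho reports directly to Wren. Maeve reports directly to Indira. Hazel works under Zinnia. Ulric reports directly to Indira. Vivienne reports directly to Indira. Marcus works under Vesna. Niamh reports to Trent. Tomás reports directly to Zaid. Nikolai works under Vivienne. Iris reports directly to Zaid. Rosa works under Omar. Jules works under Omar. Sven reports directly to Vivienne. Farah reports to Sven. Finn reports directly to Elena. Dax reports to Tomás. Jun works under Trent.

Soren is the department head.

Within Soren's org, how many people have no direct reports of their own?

19

The people in Soren's organization with no one reporting to them are Marcus, Jules, Rosa, Dario, Jun, Niamh, Finn, Iris, Dax, Hazel, Ines, Zephyr, Farah, Nikolai, Ulric, Maeve, Tycho, Hamid, Paz. That is 19.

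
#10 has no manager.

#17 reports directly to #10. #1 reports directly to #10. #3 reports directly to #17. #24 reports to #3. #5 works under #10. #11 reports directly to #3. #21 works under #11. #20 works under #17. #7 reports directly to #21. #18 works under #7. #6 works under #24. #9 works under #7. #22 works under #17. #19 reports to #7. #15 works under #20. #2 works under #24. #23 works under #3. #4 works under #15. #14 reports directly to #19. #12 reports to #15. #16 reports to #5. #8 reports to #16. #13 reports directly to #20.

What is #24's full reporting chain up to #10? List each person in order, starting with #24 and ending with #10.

#24 reports to #3. #3 reports to #17. #17 reports to #10. #10 is at the top.

#24 -> #3 -> #17 -> #10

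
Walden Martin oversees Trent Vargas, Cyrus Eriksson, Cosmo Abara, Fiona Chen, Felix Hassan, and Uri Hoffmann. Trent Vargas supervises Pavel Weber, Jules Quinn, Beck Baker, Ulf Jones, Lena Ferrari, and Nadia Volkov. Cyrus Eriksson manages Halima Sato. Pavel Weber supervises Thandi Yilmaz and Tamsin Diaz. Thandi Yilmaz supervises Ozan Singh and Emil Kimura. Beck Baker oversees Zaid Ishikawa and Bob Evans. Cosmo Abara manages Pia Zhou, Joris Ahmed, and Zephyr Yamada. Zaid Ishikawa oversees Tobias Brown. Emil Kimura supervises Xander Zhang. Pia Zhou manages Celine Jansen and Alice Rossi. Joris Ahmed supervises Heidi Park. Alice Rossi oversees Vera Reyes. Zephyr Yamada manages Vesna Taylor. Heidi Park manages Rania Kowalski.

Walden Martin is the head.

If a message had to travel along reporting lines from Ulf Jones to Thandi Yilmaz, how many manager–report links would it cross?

Ulf Jones is 1 level below Trent Vargas, and Thandi Yilmaz is 2 levels below Trent Vargas (their lowest common manager). The shortest path runs up from Ulf Jones to Trent Vargas and back down to Thandi Yilmaz: 1 + 2 = 3 links.

3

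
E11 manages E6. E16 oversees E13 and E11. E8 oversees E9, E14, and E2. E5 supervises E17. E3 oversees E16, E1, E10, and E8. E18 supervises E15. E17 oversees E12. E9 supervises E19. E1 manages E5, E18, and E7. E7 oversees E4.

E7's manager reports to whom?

E3

E7 reports to E1, and E1 reports to E3. So E7's skip-level manager is E3.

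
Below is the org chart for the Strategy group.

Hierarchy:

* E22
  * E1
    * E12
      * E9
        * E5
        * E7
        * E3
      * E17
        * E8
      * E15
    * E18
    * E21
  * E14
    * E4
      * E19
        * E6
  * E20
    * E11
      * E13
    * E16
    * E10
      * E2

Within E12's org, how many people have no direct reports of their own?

5

The people in E12's organization with no one reporting to them are E15, E8, E3, E7, E5. That is 5.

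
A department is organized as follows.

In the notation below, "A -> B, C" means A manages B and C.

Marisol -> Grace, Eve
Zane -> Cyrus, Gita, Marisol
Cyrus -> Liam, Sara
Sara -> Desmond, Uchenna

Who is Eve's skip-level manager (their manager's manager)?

Eve reports to Marisol, and Marisol reports to Zane. So Eve's skip-level manager is Zane.

Zane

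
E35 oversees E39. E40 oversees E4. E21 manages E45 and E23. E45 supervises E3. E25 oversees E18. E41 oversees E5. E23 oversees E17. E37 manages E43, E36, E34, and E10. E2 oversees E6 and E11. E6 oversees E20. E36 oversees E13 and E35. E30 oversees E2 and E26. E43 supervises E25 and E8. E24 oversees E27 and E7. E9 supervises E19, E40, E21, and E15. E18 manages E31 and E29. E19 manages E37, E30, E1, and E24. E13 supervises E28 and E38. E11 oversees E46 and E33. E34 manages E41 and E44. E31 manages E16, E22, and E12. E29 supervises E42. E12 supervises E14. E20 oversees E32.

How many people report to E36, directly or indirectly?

5

E36 directly manages E13, E35. Under E13: E38, E28 (2). Under E35: E39 (1). So E36's organization is 2 direct reports plus everyone under them: 3 + 2 = 5.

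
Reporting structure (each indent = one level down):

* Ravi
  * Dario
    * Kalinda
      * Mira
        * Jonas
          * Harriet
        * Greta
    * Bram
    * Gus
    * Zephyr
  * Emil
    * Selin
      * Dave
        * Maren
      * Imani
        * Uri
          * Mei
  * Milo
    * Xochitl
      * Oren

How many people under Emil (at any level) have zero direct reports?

2

The people in Emil's organization with no one reporting to them are Mei, Maren. That is 2.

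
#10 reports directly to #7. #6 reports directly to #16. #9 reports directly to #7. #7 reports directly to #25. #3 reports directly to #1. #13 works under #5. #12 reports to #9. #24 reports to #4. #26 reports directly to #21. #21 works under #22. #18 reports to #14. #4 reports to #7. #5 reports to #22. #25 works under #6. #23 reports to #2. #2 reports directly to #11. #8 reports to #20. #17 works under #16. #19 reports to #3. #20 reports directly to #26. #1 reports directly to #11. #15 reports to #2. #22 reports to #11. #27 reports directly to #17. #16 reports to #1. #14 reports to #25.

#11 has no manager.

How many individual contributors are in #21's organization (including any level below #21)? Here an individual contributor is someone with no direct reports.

The only person in #21's organization with no one reporting to them is #8. That is 1.

1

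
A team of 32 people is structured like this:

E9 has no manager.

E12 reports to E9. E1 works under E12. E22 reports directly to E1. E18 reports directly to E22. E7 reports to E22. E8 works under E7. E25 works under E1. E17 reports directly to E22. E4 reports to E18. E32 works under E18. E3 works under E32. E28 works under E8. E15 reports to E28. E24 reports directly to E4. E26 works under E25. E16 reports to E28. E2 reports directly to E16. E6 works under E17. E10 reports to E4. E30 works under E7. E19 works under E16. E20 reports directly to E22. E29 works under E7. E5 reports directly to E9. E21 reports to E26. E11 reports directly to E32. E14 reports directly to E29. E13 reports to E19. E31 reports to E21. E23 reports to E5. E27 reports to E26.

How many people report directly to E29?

E29 directly manages E14. That is 1 direct report.

1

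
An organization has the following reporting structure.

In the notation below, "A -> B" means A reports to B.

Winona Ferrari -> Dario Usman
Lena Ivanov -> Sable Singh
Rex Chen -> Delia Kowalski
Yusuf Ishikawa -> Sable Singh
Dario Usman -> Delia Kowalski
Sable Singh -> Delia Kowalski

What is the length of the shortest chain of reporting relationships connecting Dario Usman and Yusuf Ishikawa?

3

Dario Usman is 1 level below Delia Kowalski, and Yusuf Ishikawa is 2 levels below Delia Kowalski (their lowest common manager). The shortest path runs up from Dario Usman to Delia Kowalski and back down to Yusuf Ishikawa: 1 + 2 = 3 links.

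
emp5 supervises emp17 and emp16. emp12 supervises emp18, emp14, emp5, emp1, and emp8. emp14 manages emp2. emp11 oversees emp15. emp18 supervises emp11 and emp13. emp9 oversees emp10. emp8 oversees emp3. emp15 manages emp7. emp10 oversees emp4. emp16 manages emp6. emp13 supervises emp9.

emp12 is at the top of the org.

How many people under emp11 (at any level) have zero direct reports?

The only person in emp11's organization with no one reporting to them is emp7. That is 1.

1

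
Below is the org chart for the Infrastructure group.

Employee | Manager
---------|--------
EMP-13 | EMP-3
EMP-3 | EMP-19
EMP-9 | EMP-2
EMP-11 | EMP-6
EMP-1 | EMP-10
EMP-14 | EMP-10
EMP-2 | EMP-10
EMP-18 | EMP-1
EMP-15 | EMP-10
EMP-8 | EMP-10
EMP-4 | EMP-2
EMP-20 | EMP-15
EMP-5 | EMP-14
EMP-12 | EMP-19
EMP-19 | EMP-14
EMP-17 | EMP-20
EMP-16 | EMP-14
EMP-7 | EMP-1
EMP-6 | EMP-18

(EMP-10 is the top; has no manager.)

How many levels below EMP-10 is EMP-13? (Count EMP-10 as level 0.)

Chain from EMP-13 up to EMP-10: EMP-13 → EMP-3 → EMP-19 → EMP-14 → EMP-10. That is 4 steps up, so EMP-13 is 4 levels below EMP-10.

4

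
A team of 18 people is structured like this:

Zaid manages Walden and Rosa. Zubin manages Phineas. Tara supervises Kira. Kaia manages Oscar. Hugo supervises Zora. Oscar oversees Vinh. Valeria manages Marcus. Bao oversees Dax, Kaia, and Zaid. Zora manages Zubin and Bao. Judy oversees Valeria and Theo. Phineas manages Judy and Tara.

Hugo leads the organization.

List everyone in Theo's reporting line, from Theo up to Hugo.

Theo reports to Judy. Judy reports to Phineas. Phineas reports to Zubin. Zubin reports to Zora. Zora reports to Hugo. Hugo is at the top.

Theo -> Judy -> Phineas -> Zubin -> Zora -> Hugo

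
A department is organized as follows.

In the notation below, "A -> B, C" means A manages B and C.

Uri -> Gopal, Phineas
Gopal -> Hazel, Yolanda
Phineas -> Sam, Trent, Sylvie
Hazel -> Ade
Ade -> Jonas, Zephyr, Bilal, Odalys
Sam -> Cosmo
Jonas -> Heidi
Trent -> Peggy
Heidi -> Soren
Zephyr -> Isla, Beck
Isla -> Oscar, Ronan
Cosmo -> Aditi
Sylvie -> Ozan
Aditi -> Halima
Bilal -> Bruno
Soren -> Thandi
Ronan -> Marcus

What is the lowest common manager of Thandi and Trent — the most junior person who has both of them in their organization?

Uri

Thandi's chain of managers is Soren, Heidi, Jonas, Ade, Hazel, Gopal, Uri. Trent's chain of managers is Phineas, Uri. The first manager that appears in both chains is Uri.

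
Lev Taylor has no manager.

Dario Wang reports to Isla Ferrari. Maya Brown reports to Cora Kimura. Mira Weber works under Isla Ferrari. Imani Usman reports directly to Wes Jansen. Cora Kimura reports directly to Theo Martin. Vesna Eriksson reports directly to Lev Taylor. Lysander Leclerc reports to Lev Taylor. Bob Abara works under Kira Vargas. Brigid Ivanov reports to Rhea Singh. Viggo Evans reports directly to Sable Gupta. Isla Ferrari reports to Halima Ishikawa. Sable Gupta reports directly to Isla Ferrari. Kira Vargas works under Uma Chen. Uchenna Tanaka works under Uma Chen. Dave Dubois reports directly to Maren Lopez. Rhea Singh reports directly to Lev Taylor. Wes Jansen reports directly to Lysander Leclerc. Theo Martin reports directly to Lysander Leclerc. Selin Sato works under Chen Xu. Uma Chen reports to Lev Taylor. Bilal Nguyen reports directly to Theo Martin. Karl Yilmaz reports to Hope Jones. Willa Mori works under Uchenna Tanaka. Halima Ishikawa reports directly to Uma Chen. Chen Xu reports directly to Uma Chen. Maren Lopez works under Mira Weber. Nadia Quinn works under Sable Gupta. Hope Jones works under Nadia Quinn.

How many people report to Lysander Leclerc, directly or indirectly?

Lysander Leclerc directly manages Theo Martin, Wes Jansen. Under Theo Martin: Cora Kimura, Maya Brown, Bilal Nguyen (3). Under Wes Jansen: Imani Usman (1). So Lysander Leclerc's organization is 2 direct reports plus everyone under them: 4 + 2 = 6.

6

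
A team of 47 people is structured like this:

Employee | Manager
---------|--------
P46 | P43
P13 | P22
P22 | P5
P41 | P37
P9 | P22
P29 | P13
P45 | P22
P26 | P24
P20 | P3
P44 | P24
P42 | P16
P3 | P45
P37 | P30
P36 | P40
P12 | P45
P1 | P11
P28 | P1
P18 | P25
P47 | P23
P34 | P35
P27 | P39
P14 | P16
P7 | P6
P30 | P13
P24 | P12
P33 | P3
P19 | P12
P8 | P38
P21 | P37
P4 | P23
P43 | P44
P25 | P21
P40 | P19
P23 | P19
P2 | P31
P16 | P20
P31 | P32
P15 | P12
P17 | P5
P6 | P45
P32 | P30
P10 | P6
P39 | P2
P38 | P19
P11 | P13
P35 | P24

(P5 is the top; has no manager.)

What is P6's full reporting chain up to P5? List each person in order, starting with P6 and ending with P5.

P6 -> P45 -> P22 -> P5

P6 reports to P45. P45 reports to P22. P22 reports to P5. P5 is at the top.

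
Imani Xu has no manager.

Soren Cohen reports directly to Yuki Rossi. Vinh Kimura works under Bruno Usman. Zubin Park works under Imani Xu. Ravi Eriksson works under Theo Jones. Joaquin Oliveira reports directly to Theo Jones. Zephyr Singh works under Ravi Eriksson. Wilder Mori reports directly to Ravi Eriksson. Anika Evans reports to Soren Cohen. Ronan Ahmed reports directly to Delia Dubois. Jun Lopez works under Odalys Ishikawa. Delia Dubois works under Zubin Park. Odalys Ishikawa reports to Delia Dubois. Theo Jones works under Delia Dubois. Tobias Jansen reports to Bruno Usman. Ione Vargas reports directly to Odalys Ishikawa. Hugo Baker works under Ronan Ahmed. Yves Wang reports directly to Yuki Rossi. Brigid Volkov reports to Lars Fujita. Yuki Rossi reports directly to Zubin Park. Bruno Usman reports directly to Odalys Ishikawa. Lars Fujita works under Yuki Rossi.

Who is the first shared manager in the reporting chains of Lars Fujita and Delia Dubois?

Lars Fujita's chain of managers is Yuki Rossi, Zubin Park, Imani Xu. Delia Dubois's chain of managers is Zubin Park, Imani Xu. The first manager that appears in both chains is Zubin Park.

Zubin Park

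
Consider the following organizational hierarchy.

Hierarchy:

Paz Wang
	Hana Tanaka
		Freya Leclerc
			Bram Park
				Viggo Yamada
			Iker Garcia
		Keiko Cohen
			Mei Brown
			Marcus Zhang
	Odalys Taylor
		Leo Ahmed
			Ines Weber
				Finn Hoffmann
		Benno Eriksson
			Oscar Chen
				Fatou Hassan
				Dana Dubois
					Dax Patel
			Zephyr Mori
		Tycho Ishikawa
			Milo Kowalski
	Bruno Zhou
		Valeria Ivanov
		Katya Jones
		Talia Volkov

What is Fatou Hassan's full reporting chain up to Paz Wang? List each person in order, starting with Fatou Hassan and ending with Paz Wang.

Fatou Hassan reports to Oscar Chen. Oscar Chen reports to Benno Eriksson. Benno Eriksson reports to Odalys Taylor. Odalys Taylor reports to Paz Wang. Paz Wang is at the top.

Fatou Hassan -> Oscar Chen -> Benno Eriksson -> Odalys Taylor -> Paz Wang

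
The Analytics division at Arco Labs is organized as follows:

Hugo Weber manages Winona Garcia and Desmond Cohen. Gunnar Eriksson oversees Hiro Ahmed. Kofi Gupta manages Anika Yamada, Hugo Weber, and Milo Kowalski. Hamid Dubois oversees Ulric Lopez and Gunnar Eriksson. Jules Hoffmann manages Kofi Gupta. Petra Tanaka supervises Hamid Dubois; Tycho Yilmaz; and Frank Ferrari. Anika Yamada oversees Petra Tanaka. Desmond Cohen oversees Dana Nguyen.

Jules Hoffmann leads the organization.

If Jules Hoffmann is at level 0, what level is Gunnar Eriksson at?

Chain from Gunnar Eriksson up to Jules Hoffmann: Gunnar Eriksson → Hamid Dubois → Petra Tanaka → Anika Yamada → Kofi Gupta → Jules Hoffmann. That is 5 steps up, so Gunnar Eriksson is 5 levels below Jules Hoffmann.

5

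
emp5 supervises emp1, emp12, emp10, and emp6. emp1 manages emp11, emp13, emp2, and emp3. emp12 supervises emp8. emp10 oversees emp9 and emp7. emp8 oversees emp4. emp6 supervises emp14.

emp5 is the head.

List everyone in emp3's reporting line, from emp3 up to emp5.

emp3 -> emp1 -> emp5

emp3 reports to emp1. emp1 reports to emp5. emp5 is at the top.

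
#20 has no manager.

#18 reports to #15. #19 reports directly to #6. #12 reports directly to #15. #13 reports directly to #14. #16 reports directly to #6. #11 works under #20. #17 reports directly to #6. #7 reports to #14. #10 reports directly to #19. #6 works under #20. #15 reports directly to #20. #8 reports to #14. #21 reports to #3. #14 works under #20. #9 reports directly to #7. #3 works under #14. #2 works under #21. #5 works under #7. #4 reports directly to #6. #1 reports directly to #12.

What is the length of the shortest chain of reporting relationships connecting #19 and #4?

#19 is 1 level below #6, and #4 is 1 level below #6 (their lowest common manager). The shortest path runs up from #19 to #6 and back down to #4: 1 + 1 = 2 links.

2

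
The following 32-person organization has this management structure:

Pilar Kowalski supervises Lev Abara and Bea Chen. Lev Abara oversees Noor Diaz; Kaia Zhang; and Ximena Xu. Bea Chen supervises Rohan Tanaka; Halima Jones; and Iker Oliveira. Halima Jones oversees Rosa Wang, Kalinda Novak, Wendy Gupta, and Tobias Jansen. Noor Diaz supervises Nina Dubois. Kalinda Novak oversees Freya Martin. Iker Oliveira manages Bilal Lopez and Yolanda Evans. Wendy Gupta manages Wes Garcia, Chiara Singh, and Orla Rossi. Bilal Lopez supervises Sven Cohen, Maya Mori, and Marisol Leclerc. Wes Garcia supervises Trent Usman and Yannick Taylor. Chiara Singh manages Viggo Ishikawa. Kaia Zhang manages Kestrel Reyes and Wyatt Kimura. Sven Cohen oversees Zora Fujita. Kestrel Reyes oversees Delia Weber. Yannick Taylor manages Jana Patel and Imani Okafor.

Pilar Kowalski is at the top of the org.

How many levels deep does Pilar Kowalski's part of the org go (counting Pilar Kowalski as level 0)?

The longest chain under Pilar Kowalski runs Pilar Kowalski → Bea Chen → Halima Jones → Wendy Gupta → Wes Garcia → Yannick Taylor → Imani Okafor, which is 6 levels below Pilar Kowalski.

6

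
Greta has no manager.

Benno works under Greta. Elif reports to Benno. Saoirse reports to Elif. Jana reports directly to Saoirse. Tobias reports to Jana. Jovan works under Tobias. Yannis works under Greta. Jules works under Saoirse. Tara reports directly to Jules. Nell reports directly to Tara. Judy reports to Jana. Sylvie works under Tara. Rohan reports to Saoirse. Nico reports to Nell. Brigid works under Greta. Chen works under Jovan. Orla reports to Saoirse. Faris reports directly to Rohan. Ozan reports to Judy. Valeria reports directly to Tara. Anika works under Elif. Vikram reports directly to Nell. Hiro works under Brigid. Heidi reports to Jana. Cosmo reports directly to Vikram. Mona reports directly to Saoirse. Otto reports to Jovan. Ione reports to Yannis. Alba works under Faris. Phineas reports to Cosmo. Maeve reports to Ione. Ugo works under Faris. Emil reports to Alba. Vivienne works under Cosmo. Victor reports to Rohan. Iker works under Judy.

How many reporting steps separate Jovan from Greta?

Chain from Jovan up to Greta: Jovan → Tobias → Jana → Saoirse → Elif → Benno → Greta. That is 6 steps up, so Jovan is 6 levels below Greta.

6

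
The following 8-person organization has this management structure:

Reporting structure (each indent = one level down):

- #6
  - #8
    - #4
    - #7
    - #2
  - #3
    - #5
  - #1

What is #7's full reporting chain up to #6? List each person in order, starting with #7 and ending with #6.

#7 reports to #8. #8 reports to #6. #6 is at the top.

#7 -> #8 -> #6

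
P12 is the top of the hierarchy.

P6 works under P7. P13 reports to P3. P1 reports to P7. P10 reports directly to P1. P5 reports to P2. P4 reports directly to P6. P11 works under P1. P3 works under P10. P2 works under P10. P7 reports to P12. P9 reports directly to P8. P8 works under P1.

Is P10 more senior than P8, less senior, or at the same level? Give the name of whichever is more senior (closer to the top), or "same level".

Both P10 and P8 are 3 levels below P12.

same level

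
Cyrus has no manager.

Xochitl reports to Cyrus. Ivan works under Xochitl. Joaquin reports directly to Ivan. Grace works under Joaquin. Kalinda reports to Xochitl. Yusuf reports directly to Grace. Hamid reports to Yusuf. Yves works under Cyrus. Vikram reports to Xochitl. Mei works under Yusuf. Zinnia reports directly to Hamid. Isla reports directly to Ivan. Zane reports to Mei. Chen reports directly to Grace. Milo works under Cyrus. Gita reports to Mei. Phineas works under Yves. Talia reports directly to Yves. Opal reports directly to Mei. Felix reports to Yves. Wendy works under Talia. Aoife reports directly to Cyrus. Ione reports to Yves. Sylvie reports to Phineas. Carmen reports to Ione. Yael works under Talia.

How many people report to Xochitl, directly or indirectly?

Xochitl directly manages Ivan, Kalinda, Vikram. Under Ivan: Isla, Joaquin, Grace, Chen, Yusuf, Mei, Opal, Gita, Zane, Hamid, Zinnia (11). Kalinda has no reports. Vikram has no reports. So Xochitl's organization is 3 direct reports plus everyone under them: 12 + 1 + 1 = 14.

14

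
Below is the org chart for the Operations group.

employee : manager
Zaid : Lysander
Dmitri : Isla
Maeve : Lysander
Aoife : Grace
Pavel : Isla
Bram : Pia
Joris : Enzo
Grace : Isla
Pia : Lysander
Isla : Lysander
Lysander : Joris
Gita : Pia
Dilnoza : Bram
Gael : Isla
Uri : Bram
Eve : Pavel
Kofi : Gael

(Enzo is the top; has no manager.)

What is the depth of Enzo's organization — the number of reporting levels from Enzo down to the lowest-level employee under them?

The longest chain under Enzo runs Enzo → Joris → Lysander → Pia → Bram → Dilnoza, which is 5 levels below Enzo.

5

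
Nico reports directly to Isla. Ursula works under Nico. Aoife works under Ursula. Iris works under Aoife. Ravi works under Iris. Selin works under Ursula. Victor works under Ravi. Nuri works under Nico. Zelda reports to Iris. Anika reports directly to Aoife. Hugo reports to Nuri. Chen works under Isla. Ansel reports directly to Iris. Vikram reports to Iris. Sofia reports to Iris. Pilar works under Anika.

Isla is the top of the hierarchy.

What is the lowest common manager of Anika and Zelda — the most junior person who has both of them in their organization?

Anika's chain of managers is Aoife, Ursula, Nico, Isla. Zelda's chain of managers is Iris, Aoife, Ursula, Nico, Isla. The first manager that appears in both chains is Aoife.

Aoife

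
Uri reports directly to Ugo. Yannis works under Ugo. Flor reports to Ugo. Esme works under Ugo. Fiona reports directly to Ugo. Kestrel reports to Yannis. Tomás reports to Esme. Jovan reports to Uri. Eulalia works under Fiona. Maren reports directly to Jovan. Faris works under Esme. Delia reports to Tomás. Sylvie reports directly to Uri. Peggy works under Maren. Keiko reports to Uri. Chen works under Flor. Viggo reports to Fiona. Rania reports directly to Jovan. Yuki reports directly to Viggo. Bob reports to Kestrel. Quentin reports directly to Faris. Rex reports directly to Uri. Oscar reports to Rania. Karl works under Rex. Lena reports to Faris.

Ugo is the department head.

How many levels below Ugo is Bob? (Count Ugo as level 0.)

3

Chain from Bob up to Ugo: Bob → Kestrel → Yannis → Ugo. That is 3 steps up, so Bob is 3 levels below Ugo.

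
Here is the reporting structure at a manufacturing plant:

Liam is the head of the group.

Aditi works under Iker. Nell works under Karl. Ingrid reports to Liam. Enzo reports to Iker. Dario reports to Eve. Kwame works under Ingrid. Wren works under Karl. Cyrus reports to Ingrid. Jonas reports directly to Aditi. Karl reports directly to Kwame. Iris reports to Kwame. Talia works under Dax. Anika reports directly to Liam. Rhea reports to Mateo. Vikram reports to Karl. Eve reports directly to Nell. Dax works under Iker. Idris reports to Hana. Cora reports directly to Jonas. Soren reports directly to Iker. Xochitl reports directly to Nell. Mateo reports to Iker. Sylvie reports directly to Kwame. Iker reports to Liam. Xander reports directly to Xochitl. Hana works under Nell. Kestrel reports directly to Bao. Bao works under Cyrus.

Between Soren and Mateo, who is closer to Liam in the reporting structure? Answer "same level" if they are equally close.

Both Soren and Mateo are 2 levels below Liam.

same level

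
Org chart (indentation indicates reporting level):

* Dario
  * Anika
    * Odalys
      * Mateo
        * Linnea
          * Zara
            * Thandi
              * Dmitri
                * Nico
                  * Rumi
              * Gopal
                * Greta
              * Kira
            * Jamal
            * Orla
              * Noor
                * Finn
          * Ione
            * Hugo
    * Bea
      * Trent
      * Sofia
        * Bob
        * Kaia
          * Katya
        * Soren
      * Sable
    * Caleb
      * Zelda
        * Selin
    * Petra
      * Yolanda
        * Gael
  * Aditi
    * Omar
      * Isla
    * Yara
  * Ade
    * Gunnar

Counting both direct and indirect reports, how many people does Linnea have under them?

14

Linnea directly manages Zara, Ione. Under Zara: Orla, Noor, Finn, Jamal, Thandi, Kira, Gopal, Greta, Dmitri, Nico, Rumi (11). Under Ione: Hugo (1). So Linnea's organization is 2 direct reports plus everyone under them: 12 + 2 = 14.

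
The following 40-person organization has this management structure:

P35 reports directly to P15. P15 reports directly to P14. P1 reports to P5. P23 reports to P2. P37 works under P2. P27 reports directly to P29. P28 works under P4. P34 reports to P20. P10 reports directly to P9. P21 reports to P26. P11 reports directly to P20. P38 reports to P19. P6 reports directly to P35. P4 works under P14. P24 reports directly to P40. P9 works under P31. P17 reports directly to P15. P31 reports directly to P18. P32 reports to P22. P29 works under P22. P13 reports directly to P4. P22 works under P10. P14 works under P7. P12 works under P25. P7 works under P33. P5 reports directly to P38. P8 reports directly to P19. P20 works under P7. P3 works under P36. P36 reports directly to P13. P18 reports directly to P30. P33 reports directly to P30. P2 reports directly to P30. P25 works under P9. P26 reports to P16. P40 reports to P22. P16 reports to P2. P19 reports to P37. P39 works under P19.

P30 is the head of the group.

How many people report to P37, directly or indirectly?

6

P37 directly manages P19. Under P19: P38, P5, P1, P8, P39 (5). That's 6 in total.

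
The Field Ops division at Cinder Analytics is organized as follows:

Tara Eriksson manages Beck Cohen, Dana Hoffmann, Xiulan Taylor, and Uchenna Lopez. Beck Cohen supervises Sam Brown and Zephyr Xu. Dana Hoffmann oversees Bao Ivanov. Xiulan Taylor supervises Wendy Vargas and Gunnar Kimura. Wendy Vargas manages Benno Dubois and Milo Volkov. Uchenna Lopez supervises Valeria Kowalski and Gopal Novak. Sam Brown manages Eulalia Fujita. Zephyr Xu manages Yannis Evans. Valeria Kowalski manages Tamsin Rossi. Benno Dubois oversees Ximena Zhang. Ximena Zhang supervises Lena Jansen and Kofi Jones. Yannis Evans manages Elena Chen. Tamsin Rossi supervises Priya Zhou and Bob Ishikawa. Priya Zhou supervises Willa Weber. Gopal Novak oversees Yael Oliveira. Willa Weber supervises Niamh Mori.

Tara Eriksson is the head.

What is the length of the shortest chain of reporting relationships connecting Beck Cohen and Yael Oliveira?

4

Beck Cohen is 1 level below Tara Eriksson, and Yael Oliveira is 3 levels below Tara Eriksson (their lowest common manager). The shortest path runs up from Beck Cohen to Tara Eriksson and back down to Yael Oliveira: 1 + 3 = 4 links.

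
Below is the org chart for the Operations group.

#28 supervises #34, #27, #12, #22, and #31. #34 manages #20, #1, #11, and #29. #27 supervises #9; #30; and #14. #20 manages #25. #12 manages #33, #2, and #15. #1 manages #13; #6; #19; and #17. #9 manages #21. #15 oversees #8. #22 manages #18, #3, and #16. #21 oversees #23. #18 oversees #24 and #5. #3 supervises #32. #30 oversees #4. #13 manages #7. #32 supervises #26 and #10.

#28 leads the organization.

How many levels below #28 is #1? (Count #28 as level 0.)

Chain from #1 up to #28: #1 → #34 → #28. That is 2 steps up, so #1 is 2 levels below #28.

2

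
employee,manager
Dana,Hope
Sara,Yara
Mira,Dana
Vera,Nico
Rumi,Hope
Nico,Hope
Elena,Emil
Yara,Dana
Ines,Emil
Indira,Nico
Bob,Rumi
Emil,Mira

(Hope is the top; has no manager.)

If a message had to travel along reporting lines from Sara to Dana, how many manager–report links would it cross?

2

Sara is in Dana's organization: the chain from Sara up to Dana is Sara → Yara → Dana, which is 2 links.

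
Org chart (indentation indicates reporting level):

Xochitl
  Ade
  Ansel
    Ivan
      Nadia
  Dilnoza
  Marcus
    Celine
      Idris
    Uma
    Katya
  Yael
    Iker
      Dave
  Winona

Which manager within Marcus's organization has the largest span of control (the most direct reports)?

Direct-report counts within Marcus's organization: Marcus has 3; Celine has 1. The largest is 3, held by Marcus.

Marcus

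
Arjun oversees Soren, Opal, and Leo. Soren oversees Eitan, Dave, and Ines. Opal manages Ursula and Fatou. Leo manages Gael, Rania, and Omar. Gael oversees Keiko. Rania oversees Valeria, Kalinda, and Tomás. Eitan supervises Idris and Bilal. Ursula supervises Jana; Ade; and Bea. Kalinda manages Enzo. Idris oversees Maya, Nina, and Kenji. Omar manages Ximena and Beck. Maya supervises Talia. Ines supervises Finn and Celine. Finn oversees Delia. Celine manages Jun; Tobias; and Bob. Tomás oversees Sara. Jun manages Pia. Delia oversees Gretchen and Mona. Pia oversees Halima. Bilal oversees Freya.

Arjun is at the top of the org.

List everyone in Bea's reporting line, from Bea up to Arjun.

Bea reports to Ursula. Ursula reports to Opal. Opal reports to Arjun. Arjun is at the top.

Bea -> Ursula -> Opal -> Arjun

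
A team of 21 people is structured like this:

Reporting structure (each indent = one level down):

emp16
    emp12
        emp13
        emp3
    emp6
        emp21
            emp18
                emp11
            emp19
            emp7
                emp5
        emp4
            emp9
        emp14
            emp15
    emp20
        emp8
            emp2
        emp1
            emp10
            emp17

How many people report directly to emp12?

2

emp12 directly manages emp13, emp3. That is 2 direct reports.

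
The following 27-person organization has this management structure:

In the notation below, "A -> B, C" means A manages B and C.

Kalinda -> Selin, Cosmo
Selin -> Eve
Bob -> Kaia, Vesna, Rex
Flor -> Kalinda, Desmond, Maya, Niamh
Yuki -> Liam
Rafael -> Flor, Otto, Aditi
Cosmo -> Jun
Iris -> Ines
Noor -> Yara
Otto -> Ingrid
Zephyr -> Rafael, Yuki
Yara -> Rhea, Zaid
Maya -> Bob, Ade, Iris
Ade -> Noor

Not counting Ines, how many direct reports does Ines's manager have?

0

Ines reports to Iris, and Iris has no other direct reports. Ines has 0 peers.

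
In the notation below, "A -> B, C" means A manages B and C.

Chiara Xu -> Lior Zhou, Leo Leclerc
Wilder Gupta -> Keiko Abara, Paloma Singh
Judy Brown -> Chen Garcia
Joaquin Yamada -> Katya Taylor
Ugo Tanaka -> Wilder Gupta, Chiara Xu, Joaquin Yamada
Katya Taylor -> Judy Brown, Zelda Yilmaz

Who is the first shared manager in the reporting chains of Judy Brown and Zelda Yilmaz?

Judy Brown's chain of managers is Katya Taylor, Joaquin Yamada, Ugo Tanaka. Zelda Yilmaz's chain of managers is Katya Taylor, Joaquin Yamada, Ugo Tanaka. The first manager that appears in both chains is Katya Taylor.

Katya Taylor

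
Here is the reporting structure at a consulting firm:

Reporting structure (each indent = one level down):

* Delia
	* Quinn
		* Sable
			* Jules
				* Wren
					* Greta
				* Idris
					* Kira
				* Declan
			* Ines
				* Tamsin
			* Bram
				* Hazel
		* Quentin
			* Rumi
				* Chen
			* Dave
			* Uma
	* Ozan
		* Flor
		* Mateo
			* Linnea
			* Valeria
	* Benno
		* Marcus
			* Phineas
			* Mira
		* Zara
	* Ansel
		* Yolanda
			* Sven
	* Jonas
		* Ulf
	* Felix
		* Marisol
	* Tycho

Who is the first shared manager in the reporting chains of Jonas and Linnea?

Jonas's chain of managers is Delia. Linnea's chain of managers is Mateo, Ozan, Delia. The first manager that appears in both chains is Delia.

Delia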